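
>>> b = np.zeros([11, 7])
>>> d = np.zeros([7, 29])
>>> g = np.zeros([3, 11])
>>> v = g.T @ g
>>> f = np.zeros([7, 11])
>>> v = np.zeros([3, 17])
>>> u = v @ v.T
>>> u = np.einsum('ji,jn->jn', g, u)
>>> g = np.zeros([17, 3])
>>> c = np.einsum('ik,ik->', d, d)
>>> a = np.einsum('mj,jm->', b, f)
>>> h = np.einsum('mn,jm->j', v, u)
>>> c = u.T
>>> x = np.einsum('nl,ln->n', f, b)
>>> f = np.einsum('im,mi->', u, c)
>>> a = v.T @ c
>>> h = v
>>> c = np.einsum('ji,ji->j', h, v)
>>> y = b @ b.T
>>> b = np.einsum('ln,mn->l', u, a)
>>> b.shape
(3,)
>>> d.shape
(7, 29)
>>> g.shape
(17, 3)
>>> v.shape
(3, 17)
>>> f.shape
()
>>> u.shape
(3, 3)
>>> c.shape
(3,)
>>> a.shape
(17, 3)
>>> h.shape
(3, 17)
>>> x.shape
(7,)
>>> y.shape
(11, 11)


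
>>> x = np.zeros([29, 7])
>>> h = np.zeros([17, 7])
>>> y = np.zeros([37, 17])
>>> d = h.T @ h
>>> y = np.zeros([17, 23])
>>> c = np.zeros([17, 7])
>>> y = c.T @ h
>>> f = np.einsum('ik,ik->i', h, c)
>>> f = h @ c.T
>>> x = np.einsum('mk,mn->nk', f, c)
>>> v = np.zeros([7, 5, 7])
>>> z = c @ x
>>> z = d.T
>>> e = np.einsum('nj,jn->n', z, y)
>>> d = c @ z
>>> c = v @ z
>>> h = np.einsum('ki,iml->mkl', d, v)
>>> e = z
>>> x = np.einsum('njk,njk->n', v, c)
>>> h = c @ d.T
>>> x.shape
(7,)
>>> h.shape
(7, 5, 17)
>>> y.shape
(7, 7)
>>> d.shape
(17, 7)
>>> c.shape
(7, 5, 7)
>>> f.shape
(17, 17)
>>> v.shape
(7, 5, 7)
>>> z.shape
(7, 7)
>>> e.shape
(7, 7)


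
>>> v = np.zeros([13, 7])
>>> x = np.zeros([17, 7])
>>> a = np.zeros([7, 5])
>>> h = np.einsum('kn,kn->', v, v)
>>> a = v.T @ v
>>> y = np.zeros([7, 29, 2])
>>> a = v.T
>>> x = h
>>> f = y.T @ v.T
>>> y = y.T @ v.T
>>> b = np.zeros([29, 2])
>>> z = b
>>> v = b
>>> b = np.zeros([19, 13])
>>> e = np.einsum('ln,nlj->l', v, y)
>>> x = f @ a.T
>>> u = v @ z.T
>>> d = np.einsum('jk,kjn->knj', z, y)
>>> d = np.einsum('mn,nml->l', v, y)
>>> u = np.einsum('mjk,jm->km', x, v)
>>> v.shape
(29, 2)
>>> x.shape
(2, 29, 7)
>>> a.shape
(7, 13)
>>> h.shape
()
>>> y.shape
(2, 29, 13)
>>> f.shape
(2, 29, 13)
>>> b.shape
(19, 13)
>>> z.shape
(29, 2)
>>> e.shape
(29,)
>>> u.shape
(7, 2)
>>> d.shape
(13,)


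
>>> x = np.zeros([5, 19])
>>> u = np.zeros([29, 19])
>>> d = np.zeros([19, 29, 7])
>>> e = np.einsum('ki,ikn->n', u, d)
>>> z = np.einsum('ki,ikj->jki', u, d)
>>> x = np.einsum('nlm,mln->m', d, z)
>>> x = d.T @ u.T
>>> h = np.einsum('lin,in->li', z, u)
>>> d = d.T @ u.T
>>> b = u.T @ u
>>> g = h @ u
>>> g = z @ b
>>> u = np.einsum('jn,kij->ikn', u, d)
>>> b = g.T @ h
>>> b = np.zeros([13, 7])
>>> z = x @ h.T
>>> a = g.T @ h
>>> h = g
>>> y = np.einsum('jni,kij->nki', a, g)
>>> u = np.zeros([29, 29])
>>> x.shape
(7, 29, 29)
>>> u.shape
(29, 29)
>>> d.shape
(7, 29, 29)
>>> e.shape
(7,)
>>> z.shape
(7, 29, 7)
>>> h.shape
(7, 29, 19)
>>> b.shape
(13, 7)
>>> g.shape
(7, 29, 19)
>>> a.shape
(19, 29, 29)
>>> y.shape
(29, 7, 29)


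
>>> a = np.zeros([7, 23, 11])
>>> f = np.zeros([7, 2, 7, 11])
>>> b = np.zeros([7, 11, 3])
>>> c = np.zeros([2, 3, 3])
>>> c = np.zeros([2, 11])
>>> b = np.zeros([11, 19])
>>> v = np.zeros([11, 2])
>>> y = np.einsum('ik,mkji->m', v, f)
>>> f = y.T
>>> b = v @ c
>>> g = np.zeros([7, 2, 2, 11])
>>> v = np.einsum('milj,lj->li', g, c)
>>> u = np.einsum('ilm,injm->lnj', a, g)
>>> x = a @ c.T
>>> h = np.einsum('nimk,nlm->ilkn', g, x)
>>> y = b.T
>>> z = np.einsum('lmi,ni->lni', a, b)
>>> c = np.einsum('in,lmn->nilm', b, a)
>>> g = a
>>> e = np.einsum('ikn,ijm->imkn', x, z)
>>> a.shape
(7, 23, 11)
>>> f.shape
(7,)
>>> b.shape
(11, 11)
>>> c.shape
(11, 11, 7, 23)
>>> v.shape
(2, 2)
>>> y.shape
(11, 11)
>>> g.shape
(7, 23, 11)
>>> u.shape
(23, 2, 2)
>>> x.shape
(7, 23, 2)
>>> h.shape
(2, 23, 11, 7)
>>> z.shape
(7, 11, 11)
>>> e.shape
(7, 11, 23, 2)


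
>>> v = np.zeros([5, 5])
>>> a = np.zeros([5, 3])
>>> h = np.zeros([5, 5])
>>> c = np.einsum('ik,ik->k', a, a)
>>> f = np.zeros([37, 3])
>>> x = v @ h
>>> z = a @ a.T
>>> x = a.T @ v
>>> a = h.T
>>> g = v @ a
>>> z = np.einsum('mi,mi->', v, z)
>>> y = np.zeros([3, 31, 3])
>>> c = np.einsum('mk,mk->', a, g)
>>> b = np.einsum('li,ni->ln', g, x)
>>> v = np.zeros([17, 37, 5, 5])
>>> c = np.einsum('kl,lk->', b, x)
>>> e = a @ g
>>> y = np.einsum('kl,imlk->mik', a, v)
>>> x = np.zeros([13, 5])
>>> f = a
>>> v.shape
(17, 37, 5, 5)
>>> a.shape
(5, 5)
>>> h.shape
(5, 5)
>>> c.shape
()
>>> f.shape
(5, 5)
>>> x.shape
(13, 5)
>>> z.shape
()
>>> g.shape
(5, 5)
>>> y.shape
(37, 17, 5)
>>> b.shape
(5, 3)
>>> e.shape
(5, 5)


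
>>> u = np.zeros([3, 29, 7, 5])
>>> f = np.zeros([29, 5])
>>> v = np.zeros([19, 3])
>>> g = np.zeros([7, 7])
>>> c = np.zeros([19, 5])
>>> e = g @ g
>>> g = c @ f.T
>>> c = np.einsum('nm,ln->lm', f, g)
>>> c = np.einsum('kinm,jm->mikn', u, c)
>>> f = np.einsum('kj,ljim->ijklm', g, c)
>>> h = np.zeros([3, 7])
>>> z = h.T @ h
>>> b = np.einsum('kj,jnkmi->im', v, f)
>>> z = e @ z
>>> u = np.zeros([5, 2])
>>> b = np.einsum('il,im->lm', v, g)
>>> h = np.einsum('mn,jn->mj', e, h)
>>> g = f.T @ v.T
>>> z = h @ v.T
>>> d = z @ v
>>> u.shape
(5, 2)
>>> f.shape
(3, 29, 19, 5, 7)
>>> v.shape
(19, 3)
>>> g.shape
(7, 5, 19, 29, 19)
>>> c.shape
(5, 29, 3, 7)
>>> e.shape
(7, 7)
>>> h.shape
(7, 3)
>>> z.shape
(7, 19)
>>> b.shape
(3, 29)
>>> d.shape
(7, 3)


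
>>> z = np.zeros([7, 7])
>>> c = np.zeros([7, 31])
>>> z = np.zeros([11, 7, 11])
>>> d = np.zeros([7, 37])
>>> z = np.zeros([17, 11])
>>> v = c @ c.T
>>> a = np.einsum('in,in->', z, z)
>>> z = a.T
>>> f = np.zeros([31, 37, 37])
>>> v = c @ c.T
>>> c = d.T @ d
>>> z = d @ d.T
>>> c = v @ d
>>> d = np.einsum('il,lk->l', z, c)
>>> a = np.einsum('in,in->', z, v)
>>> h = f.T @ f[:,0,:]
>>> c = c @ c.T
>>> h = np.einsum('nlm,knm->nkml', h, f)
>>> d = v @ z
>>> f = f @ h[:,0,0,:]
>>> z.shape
(7, 7)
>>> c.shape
(7, 7)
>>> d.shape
(7, 7)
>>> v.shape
(7, 7)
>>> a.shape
()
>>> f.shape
(31, 37, 37)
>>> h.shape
(37, 31, 37, 37)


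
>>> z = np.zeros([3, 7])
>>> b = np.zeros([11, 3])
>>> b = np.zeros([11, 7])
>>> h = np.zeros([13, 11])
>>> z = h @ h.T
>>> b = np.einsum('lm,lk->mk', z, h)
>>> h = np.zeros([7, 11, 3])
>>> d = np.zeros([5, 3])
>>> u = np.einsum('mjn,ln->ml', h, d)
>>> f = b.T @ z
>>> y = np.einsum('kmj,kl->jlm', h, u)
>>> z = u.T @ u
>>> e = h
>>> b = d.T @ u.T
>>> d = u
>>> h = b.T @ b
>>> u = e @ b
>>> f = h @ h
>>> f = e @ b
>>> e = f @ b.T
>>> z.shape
(5, 5)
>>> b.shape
(3, 7)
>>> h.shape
(7, 7)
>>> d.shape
(7, 5)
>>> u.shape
(7, 11, 7)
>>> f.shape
(7, 11, 7)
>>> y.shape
(3, 5, 11)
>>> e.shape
(7, 11, 3)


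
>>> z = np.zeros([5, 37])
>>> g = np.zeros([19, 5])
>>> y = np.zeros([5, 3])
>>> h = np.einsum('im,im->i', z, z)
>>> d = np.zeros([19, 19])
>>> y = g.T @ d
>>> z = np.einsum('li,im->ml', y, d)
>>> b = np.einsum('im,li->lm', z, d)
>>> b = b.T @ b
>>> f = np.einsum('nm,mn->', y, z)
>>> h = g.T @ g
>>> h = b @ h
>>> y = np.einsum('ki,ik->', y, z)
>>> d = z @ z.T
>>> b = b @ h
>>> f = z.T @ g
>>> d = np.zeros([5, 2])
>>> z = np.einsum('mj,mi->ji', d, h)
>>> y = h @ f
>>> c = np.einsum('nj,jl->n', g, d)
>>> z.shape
(2, 5)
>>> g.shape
(19, 5)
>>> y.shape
(5, 5)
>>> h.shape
(5, 5)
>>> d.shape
(5, 2)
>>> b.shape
(5, 5)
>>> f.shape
(5, 5)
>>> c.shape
(19,)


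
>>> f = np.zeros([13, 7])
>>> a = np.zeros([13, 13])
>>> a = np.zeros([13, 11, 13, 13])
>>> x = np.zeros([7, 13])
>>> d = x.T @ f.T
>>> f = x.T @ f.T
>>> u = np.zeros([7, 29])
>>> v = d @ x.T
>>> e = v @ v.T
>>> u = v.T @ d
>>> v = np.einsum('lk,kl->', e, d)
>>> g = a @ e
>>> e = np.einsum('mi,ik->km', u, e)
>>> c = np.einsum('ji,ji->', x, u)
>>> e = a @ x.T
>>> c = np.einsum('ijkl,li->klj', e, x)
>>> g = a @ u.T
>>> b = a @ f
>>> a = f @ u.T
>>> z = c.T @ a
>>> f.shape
(13, 13)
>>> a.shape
(13, 7)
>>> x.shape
(7, 13)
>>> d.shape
(13, 13)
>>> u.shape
(7, 13)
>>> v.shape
()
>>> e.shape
(13, 11, 13, 7)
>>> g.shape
(13, 11, 13, 7)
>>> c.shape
(13, 7, 11)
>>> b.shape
(13, 11, 13, 13)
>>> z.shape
(11, 7, 7)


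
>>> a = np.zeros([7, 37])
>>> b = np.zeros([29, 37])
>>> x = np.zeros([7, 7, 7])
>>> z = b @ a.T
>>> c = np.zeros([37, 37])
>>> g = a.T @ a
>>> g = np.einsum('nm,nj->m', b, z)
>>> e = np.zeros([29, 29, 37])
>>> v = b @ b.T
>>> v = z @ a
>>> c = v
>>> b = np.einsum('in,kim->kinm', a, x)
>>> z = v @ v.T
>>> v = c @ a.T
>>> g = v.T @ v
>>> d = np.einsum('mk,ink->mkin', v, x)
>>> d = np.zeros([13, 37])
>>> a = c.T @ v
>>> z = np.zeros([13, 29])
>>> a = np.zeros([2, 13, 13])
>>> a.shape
(2, 13, 13)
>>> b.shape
(7, 7, 37, 7)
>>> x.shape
(7, 7, 7)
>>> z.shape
(13, 29)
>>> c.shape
(29, 37)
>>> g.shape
(7, 7)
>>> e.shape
(29, 29, 37)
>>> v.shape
(29, 7)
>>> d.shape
(13, 37)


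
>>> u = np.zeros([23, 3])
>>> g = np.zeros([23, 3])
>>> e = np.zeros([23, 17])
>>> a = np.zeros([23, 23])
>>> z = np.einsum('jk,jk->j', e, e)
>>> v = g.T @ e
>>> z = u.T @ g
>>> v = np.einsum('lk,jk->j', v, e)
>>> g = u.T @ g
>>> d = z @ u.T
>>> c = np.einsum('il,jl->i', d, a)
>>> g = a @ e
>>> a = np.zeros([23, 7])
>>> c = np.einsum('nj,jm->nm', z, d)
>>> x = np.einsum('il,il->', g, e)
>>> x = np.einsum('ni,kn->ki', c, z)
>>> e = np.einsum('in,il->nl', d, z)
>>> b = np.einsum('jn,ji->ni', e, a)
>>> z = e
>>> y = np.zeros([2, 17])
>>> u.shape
(23, 3)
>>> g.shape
(23, 17)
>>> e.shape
(23, 3)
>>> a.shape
(23, 7)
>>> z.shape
(23, 3)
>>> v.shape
(23,)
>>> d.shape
(3, 23)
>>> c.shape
(3, 23)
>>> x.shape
(3, 23)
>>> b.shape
(3, 7)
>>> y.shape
(2, 17)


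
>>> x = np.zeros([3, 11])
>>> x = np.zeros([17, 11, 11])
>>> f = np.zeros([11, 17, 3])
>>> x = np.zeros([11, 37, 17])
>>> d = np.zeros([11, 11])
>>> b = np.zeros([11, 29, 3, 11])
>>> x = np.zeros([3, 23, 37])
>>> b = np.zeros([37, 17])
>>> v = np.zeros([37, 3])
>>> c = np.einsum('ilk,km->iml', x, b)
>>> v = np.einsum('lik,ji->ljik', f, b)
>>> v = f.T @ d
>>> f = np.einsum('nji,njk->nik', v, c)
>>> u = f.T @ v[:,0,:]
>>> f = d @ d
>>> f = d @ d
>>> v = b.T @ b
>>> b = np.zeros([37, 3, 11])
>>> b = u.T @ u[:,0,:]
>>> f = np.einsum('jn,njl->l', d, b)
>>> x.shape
(3, 23, 37)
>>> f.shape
(11,)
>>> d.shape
(11, 11)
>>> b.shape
(11, 11, 11)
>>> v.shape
(17, 17)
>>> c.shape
(3, 17, 23)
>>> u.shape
(23, 11, 11)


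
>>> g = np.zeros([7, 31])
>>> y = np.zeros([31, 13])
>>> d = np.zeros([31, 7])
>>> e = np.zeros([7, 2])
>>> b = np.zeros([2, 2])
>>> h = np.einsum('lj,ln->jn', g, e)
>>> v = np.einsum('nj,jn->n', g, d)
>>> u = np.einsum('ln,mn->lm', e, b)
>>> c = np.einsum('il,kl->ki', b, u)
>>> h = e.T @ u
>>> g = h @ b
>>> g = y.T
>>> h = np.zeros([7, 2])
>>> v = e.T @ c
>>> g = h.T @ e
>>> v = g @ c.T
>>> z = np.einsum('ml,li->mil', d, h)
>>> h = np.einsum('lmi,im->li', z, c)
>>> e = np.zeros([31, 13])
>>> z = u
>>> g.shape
(2, 2)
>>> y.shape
(31, 13)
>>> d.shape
(31, 7)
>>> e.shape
(31, 13)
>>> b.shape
(2, 2)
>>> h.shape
(31, 7)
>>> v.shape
(2, 7)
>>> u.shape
(7, 2)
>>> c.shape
(7, 2)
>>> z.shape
(7, 2)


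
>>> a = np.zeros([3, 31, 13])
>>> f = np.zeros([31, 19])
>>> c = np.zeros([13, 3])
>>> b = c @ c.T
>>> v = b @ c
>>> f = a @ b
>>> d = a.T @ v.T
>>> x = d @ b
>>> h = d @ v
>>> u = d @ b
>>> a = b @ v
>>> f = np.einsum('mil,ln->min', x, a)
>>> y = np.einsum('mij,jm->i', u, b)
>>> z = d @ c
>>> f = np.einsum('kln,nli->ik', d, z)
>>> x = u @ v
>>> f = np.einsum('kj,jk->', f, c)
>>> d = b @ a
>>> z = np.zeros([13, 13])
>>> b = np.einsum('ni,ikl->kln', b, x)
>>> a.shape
(13, 3)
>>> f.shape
()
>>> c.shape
(13, 3)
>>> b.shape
(31, 3, 13)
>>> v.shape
(13, 3)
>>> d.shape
(13, 3)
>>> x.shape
(13, 31, 3)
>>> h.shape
(13, 31, 3)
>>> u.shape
(13, 31, 13)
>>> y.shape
(31,)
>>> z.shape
(13, 13)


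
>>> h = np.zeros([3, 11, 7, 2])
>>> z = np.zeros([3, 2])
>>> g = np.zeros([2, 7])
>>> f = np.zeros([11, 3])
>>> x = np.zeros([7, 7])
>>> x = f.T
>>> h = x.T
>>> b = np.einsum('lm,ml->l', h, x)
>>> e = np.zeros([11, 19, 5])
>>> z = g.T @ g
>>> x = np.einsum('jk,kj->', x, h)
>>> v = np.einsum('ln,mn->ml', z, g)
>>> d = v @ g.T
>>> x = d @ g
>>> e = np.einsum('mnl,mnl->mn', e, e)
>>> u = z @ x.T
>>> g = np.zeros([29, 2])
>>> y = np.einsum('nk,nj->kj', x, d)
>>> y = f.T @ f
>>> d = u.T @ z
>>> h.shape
(11, 3)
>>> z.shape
(7, 7)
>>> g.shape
(29, 2)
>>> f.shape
(11, 3)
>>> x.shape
(2, 7)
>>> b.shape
(11,)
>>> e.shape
(11, 19)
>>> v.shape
(2, 7)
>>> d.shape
(2, 7)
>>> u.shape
(7, 2)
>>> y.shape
(3, 3)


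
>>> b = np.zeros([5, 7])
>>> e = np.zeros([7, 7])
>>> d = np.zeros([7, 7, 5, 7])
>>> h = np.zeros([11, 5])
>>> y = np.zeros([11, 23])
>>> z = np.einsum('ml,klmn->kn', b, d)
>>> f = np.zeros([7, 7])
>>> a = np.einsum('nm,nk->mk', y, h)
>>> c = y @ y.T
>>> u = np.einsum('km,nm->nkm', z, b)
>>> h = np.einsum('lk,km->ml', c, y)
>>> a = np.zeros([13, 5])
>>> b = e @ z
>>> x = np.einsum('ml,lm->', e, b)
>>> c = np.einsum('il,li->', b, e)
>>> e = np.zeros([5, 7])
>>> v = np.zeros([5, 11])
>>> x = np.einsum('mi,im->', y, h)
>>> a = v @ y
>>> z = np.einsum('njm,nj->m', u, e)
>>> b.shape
(7, 7)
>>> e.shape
(5, 7)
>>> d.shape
(7, 7, 5, 7)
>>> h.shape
(23, 11)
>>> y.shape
(11, 23)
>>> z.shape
(7,)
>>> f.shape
(7, 7)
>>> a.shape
(5, 23)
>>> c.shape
()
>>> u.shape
(5, 7, 7)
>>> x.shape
()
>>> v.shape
(5, 11)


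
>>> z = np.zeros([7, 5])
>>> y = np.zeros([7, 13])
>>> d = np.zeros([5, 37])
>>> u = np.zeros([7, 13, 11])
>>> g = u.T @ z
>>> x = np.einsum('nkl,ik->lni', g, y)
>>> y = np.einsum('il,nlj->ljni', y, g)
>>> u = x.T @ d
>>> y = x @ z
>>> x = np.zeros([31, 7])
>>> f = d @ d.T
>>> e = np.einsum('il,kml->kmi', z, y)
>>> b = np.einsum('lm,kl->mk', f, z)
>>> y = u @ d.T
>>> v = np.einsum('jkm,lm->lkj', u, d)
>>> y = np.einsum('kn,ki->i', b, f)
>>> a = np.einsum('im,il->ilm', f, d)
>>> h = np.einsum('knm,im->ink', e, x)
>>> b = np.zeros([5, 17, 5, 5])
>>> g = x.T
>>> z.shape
(7, 5)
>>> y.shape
(5,)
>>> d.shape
(5, 37)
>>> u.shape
(7, 11, 37)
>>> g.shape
(7, 31)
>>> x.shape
(31, 7)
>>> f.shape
(5, 5)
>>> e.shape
(5, 11, 7)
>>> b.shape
(5, 17, 5, 5)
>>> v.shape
(5, 11, 7)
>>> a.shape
(5, 37, 5)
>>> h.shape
(31, 11, 5)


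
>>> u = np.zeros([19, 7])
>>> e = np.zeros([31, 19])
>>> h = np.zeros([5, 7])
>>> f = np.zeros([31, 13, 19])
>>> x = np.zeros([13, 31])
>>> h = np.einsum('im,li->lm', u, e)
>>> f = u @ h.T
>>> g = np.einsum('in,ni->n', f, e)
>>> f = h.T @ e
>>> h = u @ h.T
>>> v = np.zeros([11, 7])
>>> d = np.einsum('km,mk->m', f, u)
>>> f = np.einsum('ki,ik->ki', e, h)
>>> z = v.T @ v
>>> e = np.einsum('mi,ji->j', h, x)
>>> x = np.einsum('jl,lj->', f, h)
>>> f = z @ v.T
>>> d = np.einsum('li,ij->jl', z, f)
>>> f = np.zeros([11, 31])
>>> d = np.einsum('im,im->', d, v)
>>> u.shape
(19, 7)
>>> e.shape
(13,)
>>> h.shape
(19, 31)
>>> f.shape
(11, 31)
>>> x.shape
()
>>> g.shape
(31,)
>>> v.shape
(11, 7)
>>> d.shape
()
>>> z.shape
(7, 7)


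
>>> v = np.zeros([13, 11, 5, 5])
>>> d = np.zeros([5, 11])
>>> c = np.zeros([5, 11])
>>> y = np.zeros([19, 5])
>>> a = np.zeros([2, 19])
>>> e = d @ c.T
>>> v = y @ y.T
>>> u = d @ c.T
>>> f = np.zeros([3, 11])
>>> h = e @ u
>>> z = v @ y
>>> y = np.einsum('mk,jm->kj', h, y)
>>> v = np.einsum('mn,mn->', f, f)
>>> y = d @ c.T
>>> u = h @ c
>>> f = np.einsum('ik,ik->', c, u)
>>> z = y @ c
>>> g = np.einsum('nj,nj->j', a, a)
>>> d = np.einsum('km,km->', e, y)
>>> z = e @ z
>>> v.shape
()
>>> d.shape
()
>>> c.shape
(5, 11)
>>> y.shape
(5, 5)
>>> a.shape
(2, 19)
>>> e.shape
(5, 5)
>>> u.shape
(5, 11)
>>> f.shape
()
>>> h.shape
(5, 5)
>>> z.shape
(5, 11)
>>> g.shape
(19,)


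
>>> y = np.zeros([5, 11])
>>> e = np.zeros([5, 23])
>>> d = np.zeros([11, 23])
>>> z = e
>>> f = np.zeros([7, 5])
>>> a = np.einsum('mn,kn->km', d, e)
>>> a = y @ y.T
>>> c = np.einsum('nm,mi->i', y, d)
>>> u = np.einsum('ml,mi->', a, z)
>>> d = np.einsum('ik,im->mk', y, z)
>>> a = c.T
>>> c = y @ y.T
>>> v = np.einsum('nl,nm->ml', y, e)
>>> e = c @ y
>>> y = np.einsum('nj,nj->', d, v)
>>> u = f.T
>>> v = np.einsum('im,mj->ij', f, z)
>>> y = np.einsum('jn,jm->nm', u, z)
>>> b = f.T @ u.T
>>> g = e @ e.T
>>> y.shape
(7, 23)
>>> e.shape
(5, 11)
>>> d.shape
(23, 11)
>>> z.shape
(5, 23)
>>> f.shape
(7, 5)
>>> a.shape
(23,)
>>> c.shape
(5, 5)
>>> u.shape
(5, 7)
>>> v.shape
(7, 23)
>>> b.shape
(5, 5)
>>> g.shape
(5, 5)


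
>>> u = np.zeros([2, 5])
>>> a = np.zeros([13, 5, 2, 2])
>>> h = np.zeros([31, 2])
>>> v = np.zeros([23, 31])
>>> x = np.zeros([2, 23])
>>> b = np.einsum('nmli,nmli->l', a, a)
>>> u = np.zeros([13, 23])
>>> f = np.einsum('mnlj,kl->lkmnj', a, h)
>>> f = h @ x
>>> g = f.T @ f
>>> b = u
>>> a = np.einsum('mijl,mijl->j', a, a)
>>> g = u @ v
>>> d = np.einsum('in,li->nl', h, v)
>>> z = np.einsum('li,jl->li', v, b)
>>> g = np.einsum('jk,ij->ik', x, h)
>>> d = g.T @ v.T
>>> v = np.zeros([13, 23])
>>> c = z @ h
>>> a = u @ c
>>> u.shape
(13, 23)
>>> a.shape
(13, 2)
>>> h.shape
(31, 2)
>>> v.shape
(13, 23)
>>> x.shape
(2, 23)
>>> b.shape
(13, 23)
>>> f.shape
(31, 23)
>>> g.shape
(31, 23)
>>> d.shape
(23, 23)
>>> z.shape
(23, 31)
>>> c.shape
(23, 2)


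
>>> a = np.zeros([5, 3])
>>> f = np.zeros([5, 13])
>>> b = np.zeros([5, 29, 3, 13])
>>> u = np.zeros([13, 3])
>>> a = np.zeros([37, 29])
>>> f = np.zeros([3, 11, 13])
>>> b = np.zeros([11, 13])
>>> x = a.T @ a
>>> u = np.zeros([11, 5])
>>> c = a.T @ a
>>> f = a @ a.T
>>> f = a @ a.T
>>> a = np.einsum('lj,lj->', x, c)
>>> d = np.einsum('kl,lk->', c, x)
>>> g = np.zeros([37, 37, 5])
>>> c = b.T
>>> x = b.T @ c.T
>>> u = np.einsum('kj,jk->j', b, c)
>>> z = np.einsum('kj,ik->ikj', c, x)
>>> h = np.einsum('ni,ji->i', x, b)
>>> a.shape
()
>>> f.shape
(37, 37)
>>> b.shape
(11, 13)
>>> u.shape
(13,)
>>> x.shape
(13, 13)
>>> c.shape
(13, 11)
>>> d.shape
()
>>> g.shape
(37, 37, 5)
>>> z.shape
(13, 13, 11)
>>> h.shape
(13,)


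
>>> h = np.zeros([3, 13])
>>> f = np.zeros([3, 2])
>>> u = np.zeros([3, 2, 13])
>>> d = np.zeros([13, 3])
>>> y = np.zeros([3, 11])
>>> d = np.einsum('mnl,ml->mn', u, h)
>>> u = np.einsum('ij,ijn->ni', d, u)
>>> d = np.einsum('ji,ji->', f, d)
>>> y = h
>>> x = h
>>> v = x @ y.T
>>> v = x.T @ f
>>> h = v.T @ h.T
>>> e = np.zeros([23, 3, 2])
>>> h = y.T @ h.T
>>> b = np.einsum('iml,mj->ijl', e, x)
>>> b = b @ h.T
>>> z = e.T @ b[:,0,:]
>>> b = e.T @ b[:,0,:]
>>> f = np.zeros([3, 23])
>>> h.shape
(13, 2)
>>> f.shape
(3, 23)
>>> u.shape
(13, 3)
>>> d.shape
()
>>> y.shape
(3, 13)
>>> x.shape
(3, 13)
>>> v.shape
(13, 2)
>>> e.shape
(23, 3, 2)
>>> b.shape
(2, 3, 13)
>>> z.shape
(2, 3, 13)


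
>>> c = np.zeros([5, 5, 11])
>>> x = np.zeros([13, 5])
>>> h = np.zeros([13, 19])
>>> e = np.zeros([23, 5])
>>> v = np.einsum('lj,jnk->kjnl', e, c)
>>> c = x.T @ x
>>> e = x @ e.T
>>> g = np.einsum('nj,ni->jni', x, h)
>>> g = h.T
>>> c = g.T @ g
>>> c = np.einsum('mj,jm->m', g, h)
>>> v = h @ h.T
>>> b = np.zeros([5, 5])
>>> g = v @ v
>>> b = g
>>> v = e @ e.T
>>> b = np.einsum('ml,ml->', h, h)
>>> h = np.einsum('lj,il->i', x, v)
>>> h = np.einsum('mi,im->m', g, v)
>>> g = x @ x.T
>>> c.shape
(19,)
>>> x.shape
(13, 5)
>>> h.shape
(13,)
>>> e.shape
(13, 23)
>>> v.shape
(13, 13)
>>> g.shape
(13, 13)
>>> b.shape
()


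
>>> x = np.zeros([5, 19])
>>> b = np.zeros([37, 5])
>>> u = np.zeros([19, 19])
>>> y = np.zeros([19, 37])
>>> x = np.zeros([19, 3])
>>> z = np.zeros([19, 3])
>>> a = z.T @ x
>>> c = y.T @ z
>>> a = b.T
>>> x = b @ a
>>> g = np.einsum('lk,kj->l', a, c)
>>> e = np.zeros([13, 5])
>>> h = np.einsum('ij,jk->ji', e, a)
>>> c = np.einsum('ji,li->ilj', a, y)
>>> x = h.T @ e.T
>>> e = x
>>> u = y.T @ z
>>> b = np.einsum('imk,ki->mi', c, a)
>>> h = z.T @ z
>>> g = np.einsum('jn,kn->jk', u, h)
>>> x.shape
(13, 13)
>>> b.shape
(19, 37)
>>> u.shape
(37, 3)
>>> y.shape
(19, 37)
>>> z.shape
(19, 3)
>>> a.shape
(5, 37)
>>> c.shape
(37, 19, 5)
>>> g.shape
(37, 3)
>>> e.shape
(13, 13)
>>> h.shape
(3, 3)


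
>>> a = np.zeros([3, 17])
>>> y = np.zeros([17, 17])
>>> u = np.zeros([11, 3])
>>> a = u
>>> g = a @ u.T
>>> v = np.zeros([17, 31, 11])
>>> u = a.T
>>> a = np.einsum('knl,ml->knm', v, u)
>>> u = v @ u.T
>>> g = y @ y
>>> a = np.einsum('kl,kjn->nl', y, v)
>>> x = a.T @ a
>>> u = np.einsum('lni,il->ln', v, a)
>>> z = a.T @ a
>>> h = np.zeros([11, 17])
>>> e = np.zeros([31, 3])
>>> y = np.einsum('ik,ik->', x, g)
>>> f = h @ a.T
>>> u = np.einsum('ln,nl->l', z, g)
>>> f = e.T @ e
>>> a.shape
(11, 17)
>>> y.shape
()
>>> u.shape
(17,)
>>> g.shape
(17, 17)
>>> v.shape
(17, 31, 11)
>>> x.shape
(17, 17)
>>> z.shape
(17, 17)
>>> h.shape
(11, 17)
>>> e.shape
(31, 3)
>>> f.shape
(3, 3)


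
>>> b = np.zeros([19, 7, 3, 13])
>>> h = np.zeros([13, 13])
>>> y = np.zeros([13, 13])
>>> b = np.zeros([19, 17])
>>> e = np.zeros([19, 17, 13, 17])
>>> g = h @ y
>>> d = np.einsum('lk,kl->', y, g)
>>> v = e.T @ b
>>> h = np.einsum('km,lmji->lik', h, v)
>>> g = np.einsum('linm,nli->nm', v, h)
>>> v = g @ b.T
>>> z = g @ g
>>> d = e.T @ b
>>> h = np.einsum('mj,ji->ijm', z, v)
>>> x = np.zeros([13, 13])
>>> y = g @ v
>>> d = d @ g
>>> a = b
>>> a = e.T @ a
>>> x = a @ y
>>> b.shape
(19, 17)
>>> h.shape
(19, 17, 17)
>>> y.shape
(17, 19)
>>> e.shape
(19, 17, 13, 17)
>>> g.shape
(17, 17)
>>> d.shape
(17, 13, 17, 17)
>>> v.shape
(17, 19)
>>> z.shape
(17, 17)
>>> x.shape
(17, 13, 17, 19)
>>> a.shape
(17, 13, 17, 17)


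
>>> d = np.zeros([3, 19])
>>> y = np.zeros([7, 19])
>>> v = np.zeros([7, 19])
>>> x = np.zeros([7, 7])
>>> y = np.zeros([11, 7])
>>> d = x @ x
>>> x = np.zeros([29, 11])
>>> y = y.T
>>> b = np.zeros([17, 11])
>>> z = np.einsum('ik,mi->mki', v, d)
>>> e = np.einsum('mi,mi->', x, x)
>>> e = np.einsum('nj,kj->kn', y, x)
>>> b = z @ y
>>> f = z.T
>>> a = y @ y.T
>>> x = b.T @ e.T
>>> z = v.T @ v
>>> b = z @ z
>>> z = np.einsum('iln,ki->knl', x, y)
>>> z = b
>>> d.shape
(7, 7)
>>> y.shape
(7, 11)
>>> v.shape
(7, 19)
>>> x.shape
(11, 19, 29)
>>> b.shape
(19, 19)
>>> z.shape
(19, 19)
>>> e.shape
(29, 7)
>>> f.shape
(7, 19, 7)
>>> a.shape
(7, 7)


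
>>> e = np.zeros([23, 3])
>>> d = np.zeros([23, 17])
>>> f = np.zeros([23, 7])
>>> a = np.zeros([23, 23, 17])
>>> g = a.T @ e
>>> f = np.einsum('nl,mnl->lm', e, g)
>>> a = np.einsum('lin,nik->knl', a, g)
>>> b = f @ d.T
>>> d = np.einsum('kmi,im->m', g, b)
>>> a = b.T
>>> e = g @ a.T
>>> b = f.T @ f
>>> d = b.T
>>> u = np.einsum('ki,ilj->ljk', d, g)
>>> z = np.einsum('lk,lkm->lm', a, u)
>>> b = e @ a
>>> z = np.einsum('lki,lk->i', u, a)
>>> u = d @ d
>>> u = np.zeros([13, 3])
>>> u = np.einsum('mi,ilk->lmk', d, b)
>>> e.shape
(17, 23, 23)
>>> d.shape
(17, 17)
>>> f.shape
(3, 17)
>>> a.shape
(23, 3)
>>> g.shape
(17, 23, 3)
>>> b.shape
(17, 23, 3)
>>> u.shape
(23, 17, 3)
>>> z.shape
(17,)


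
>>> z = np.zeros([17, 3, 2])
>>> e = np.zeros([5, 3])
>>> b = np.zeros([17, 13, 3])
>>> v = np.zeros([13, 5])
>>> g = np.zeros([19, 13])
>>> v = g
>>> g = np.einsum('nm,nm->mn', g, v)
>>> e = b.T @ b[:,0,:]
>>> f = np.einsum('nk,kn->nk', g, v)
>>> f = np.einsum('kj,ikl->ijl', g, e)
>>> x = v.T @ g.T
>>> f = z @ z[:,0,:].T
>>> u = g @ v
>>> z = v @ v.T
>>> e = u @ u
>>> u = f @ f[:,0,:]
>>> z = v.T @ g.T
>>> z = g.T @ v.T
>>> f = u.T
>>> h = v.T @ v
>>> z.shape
(19, 19)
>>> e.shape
(13, 13)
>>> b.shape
(17, 13, 3)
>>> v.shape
(19, 13)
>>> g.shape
(13, 19)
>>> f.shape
(17, 3, 17)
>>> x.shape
(13, 13)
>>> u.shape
(17, 3, 17)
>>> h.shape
(13, 13)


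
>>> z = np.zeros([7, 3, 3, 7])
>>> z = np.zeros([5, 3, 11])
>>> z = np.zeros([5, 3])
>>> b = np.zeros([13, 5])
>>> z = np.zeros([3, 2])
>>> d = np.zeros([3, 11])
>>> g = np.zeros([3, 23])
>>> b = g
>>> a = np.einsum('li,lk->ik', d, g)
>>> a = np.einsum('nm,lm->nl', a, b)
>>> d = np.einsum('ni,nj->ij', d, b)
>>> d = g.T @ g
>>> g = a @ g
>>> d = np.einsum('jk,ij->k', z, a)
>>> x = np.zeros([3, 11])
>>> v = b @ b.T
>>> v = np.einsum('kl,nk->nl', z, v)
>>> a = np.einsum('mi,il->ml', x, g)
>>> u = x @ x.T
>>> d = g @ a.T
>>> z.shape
(3, 2)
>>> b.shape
(3, 23)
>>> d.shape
(11, 3)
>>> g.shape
(11, 23)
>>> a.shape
(3, 23)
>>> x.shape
(3, 11)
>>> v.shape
(3, 2)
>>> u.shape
(3, 3)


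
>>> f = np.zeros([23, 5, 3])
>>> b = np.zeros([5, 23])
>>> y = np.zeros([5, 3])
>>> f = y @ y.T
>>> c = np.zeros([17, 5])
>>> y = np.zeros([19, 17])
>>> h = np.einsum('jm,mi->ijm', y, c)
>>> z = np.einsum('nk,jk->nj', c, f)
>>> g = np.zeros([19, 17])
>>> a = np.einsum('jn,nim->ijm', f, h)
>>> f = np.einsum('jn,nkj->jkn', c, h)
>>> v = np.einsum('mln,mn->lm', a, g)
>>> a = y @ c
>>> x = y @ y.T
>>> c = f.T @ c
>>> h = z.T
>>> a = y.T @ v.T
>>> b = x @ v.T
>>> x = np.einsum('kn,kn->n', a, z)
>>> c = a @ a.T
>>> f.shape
(17, 19, 5)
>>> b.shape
(19, 5)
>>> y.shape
(19, 17)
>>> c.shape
(17, 17)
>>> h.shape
(5, 17)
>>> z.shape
(17, 5)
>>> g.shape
(19, 17)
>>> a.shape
(17, 5)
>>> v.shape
(5, 19)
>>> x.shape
(5,)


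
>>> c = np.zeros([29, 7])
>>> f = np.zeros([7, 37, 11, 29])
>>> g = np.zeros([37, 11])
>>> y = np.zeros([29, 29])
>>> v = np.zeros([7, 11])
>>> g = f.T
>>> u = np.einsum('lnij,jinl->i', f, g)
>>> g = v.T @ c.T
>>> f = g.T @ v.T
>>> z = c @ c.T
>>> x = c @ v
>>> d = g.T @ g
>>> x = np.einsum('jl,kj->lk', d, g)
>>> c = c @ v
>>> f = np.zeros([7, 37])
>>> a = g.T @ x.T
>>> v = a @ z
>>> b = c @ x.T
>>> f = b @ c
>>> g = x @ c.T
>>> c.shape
(29, 11)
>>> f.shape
(29, 11)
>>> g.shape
(29, 29)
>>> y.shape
(29, 29)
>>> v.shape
(29, 29)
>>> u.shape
(11,)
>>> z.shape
(29, 29)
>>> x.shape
(29, 11)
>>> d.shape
(29, 29)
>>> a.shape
(29, 29)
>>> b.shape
(29, 29)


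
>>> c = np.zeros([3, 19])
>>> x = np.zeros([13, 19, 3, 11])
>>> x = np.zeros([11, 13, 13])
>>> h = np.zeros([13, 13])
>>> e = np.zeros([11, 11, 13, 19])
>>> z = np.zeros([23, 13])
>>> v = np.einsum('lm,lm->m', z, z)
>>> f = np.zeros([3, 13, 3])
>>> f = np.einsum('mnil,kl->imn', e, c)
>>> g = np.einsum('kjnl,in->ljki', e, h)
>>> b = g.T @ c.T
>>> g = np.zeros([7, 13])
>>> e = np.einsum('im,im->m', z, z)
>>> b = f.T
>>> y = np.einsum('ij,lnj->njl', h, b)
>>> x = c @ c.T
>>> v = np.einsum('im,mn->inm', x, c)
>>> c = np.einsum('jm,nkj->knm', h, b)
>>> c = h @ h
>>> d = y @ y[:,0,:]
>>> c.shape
(13, 13)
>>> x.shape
(3, 3)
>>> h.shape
(13, 13)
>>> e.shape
(13,)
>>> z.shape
(23, 13)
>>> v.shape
(3, 19, 3)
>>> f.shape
(13, 11, 11)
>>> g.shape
(7, 13)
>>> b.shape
(11, 11, 13)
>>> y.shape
(11, 13, 11)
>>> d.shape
(11, 13, 11)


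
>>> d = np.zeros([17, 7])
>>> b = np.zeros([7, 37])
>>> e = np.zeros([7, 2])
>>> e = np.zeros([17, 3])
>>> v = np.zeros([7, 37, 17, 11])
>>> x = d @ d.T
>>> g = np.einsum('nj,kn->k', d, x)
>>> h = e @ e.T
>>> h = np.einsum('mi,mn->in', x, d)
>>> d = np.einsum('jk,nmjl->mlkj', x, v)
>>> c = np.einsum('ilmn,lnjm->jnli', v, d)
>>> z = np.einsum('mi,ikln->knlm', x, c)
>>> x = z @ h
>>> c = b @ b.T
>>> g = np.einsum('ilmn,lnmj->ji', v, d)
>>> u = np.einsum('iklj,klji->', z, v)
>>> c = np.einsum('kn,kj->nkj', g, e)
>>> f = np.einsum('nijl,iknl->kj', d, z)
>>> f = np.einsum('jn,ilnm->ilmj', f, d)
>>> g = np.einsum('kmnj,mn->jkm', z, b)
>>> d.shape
(37, 11, 17, 17)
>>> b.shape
(7, 37)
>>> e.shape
(17, 3)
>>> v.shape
(7, 37, 17, 11)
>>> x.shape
(11, 7, 37, 7)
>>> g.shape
(17, 11, 7)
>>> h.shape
(17, 7)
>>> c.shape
(7, 17, 3)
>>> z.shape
(11, 7, 37, 17)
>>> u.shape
()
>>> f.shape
(37, 11, 17, 7)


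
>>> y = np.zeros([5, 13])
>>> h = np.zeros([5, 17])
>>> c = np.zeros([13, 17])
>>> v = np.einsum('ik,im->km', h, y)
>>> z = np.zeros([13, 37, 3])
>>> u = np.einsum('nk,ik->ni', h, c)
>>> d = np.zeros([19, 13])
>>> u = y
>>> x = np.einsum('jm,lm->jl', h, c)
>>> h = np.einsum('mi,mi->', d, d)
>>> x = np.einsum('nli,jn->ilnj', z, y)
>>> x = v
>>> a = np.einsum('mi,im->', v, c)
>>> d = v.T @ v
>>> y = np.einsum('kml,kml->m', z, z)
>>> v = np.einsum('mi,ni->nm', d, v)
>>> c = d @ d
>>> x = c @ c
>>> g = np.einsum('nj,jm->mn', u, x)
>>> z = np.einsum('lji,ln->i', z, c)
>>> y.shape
(37,)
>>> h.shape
()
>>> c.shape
(13, 13)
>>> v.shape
(17, 13)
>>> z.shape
(3,)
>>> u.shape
(5, 13)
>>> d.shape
(13, 13)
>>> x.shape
(13, 13)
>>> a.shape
()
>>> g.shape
(13, 5)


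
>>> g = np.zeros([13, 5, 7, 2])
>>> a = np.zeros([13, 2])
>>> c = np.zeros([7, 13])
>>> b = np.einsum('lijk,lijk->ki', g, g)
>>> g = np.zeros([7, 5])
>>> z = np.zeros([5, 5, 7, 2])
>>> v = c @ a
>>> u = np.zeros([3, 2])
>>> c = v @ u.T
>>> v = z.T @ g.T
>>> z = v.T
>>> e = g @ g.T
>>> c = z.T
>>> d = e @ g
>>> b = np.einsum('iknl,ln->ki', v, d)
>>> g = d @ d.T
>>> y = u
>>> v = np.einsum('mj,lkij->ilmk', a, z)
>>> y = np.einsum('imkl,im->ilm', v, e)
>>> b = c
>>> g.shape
(7, 7)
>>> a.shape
(13, 2)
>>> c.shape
(2, 7, 5, 7)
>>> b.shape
(2, 7, 5, 7)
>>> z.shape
(7, 5, 7, 2)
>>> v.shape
(7, 7, 13, 5)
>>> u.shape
(3, 2)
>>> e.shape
(7, 7)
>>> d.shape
(7, 5)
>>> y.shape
(7, 5, 7)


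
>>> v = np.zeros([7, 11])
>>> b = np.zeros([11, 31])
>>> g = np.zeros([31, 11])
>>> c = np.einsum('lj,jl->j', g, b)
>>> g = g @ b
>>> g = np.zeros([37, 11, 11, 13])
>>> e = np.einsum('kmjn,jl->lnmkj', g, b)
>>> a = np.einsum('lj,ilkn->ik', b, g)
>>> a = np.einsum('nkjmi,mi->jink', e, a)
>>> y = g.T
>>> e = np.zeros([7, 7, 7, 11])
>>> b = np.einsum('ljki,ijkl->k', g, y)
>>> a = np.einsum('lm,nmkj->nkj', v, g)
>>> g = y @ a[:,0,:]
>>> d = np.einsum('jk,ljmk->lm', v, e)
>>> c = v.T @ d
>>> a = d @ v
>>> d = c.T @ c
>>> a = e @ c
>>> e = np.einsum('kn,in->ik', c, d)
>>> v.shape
(7, 11)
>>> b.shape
(11,)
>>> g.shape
(13, 11, 11, 13)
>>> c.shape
(11, 7)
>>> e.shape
(7, 11)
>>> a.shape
(7, 7, 7, 7)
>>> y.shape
(13, 11, 11, 37)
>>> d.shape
(7, 7)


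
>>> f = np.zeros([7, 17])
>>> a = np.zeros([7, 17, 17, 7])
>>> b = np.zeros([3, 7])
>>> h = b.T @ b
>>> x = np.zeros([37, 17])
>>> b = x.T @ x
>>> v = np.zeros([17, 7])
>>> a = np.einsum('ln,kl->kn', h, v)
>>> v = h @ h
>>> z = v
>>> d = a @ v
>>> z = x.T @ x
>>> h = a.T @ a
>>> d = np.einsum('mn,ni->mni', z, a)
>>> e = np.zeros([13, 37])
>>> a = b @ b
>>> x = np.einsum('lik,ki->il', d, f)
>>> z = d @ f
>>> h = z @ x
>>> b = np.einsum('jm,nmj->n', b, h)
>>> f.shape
(7, 17)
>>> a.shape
(17, 17)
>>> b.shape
(17,)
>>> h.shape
(17, 17, 17)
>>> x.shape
(17, 17)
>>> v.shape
(7, 7)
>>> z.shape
(17, 17, 17)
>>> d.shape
(17, 17, 7)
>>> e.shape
(13, 37)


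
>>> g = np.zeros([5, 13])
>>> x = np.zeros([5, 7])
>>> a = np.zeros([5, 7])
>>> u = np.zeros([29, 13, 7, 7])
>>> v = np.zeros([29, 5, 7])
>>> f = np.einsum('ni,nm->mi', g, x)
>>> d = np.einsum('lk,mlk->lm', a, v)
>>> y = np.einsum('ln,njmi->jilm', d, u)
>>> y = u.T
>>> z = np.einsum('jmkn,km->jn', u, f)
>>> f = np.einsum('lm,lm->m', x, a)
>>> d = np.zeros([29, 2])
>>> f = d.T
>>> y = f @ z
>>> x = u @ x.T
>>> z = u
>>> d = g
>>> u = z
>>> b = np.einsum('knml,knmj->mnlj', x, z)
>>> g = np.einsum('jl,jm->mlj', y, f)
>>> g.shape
(29, 7, 2)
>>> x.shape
(29, 13, 7, 5)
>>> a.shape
(5, 7)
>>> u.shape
(29, 13, 7, 7)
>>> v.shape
(29, 5, 7)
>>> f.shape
(2, 29)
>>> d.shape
(5, 13)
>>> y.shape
(2, 7)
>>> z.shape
(29, 13, 7, 7)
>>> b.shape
(7, 13, 5, 7)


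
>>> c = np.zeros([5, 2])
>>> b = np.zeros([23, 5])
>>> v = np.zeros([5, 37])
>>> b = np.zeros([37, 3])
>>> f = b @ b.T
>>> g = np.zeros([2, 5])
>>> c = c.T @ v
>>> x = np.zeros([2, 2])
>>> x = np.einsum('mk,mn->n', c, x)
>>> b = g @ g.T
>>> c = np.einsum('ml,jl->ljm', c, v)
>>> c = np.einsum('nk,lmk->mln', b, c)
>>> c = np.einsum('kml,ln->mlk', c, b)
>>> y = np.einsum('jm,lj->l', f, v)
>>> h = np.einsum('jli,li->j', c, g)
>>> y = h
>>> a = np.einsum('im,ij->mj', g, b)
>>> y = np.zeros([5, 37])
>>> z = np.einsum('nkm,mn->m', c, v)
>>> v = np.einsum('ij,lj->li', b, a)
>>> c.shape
(37, 2, 5)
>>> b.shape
(2, 2)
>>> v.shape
(5, 2)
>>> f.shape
(37, 37)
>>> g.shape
(2, 5)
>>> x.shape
(2,)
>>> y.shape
(5, 37)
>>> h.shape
(37,)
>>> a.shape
(5, 2)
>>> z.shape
(5,)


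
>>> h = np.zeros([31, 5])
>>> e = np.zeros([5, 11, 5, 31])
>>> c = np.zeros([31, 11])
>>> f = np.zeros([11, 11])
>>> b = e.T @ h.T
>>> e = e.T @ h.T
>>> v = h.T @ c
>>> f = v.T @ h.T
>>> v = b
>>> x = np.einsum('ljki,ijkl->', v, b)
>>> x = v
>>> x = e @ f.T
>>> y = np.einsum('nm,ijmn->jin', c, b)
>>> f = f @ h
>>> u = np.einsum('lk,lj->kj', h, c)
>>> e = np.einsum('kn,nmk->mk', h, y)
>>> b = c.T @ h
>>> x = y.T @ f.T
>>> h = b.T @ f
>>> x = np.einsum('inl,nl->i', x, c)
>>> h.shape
(5, 5)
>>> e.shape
(31, 31)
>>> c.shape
(31, 11)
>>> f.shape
(11, 5)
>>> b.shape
(11, 5)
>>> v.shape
(31, 5, 11, 31)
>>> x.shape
(31,)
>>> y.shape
(5, 31, 31)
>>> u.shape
(5, 11)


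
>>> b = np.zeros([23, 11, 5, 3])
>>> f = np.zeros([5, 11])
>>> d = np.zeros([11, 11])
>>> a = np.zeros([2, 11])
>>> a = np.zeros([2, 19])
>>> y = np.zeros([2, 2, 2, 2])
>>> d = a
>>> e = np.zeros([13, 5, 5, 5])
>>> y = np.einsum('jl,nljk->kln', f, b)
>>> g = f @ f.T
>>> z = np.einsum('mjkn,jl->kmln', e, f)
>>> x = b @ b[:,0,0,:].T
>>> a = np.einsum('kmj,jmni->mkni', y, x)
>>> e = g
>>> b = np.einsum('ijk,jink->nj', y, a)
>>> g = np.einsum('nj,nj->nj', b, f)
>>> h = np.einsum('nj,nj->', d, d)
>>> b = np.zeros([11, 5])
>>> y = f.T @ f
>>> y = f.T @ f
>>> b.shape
(11, 5)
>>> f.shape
(5, 11)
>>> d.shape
(2, 19)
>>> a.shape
(11, 3, 5, 23)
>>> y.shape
(11, 11)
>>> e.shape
(5, 5)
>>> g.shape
(5, 11)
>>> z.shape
(5, 13, 11, 5)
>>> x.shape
(23, 11, 5, 23)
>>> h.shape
()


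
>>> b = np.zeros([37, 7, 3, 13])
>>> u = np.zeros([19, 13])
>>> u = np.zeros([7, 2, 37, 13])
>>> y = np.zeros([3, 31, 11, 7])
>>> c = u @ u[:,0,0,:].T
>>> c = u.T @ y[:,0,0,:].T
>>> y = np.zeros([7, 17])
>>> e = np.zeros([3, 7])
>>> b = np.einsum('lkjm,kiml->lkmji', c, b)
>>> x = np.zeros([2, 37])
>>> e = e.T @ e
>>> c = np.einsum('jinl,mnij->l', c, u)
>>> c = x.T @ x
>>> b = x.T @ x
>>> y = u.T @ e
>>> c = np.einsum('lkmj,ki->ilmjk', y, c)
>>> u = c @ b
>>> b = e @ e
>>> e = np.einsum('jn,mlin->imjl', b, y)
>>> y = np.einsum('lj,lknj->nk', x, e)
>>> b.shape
(7, 7)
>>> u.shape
(37, 13, 2, 7, 37)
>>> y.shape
(7, 13)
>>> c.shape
(37, 13, 2, 7, 37)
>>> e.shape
(2, 13, 7, 37)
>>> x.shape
(2, 37)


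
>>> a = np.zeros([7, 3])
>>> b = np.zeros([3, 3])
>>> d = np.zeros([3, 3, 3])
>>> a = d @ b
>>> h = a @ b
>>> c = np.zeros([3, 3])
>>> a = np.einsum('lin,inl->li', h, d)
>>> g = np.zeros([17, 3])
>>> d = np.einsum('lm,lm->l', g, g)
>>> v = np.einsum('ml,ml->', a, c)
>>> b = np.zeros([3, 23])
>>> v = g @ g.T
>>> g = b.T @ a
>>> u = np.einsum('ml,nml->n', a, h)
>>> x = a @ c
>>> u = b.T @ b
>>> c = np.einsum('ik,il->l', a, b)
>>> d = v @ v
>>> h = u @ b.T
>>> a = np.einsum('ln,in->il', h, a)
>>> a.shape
(3, 23)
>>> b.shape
(3, 23)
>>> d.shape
(17, 17)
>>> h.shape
(23, 3)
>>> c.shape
(23,)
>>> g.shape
(23, 3)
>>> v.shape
(17, 17)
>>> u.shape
(23, 23)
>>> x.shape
(3, 3)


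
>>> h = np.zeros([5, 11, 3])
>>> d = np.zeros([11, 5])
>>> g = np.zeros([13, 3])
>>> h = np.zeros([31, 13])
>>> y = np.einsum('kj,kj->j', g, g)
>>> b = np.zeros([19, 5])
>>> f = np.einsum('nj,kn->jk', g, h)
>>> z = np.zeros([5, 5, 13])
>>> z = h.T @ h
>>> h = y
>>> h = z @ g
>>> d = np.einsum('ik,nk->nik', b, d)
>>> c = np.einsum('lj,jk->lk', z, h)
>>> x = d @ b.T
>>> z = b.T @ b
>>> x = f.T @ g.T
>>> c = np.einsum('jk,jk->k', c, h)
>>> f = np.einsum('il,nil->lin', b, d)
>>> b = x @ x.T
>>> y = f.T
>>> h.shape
(13, 3)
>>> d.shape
(11, 19, 5)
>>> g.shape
(13, 3)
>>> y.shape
(11, 19, 5)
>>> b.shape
(31, 31)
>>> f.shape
(5, 19, 11)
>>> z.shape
(5, 5)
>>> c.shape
(3,)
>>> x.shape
(31, 13)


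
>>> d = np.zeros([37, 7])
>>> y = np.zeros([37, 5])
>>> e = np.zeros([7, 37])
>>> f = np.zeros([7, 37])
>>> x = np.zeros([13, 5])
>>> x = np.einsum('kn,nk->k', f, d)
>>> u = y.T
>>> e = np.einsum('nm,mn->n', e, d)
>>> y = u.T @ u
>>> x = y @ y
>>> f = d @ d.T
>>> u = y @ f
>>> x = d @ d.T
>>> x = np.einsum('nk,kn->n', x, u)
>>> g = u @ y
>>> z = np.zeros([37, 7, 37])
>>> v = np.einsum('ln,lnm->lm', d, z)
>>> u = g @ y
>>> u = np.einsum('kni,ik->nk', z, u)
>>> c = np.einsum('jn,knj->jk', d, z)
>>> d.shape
(37, 7)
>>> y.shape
(37, 37)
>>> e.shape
(7,)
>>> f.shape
(37, 37)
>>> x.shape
(37,)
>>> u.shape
(7, 37)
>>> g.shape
(37, 37)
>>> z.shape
(37, 7, 37)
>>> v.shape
(37, 37)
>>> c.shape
(37, 37)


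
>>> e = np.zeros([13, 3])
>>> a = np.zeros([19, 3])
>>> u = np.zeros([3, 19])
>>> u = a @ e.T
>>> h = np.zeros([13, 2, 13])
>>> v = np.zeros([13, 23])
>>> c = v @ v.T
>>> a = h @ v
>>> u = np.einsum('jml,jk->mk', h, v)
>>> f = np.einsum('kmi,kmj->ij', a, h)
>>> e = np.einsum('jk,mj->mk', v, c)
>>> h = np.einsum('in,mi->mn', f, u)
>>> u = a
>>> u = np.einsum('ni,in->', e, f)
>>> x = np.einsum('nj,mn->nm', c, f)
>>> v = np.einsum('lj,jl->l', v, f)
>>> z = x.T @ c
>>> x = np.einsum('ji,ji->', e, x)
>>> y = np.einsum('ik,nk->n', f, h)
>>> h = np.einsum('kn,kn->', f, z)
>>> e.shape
(13, 23)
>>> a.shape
(13, 2, 23)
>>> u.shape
()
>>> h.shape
()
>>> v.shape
(13,)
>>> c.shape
(13, 13)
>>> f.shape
(23, 13)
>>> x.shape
()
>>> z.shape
(23, 13)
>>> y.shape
(2,)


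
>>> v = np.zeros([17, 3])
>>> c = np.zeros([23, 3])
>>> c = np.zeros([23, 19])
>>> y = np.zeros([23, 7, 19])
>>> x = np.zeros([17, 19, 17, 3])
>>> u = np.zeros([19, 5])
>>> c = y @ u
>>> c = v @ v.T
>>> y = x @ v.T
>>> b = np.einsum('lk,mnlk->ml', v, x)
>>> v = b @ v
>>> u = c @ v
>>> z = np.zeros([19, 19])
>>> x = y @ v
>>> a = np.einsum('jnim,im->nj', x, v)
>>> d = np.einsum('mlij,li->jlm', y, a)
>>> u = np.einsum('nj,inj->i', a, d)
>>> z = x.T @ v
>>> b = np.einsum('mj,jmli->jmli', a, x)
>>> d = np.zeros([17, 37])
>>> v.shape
(17, 3)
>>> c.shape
(17, 17)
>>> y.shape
(17, 19, 17, 17)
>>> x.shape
(17, 19, 17, 3)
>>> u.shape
(17,)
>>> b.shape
(17, 19, 17, 3)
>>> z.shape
(3, 17, 19, 3)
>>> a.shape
(19, 17)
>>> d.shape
(17, 37)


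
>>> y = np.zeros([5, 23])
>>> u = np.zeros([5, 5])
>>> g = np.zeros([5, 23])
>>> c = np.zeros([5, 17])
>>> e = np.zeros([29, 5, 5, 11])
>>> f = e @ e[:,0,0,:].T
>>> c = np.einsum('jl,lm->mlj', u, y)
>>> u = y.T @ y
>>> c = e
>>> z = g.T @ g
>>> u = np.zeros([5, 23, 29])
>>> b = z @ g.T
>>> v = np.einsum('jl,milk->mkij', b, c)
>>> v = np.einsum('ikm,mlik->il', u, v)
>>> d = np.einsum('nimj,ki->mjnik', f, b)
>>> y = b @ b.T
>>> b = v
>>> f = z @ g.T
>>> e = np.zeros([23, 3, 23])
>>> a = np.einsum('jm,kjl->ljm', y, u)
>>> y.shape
(23, 23)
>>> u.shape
(5, 23, 29)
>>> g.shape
(5, 23)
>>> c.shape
(29, 5, 5, 11)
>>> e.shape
(23, 3, 23)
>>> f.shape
(23, 5)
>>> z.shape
(23, 23)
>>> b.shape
(5, 11)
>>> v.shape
(5, 11)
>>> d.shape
(5, 29, 29, 5, 23)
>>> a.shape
(29, 23, 23)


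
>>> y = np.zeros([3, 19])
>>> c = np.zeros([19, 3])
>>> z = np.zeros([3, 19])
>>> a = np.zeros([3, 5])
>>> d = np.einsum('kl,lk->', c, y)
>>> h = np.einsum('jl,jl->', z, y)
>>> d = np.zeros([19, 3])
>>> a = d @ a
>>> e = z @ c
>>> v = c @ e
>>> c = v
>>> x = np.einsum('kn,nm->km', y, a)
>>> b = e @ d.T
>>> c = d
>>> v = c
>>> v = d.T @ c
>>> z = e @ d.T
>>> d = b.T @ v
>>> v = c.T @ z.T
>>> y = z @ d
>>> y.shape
(3, 3)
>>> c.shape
(19, 3)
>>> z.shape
(3, 19)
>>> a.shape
(19, 5)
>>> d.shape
(19, 3)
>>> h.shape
()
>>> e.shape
(3, 3)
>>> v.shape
(3, 3)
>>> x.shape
(3, 5)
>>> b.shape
(3, 19)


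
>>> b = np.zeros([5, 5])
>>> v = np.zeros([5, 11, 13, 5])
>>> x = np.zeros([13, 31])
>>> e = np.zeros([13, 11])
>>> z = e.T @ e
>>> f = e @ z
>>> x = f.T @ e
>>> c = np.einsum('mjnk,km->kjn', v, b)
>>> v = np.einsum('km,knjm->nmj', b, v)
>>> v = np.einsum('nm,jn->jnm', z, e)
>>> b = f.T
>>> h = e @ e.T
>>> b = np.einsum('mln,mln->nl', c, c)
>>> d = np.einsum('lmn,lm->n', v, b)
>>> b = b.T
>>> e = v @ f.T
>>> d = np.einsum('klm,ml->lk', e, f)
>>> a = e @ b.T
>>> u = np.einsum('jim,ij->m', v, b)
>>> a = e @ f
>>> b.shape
(11, 13)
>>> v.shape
(13, 11, 11)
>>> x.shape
(11, 11)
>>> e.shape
(13, 11, 13)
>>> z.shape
(11, 11)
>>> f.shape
(13, 11)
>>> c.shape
(5, 11, 13)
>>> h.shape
(13, 13)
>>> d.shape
(11, 13)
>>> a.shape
(13, 11, 11)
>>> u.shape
(11,)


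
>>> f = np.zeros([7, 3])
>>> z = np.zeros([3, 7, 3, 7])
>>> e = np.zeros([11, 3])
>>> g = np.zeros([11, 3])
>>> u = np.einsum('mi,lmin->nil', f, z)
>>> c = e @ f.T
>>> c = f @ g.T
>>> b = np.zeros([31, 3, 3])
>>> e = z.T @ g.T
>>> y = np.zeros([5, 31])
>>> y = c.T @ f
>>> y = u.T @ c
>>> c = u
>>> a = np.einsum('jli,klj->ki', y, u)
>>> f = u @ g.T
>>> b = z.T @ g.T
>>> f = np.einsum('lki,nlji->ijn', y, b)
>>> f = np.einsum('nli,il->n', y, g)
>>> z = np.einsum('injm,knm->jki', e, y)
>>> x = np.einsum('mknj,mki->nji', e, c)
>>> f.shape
(3,)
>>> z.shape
(7, 3, 7)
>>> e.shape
(7, 3, 7, 11)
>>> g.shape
(11, 3)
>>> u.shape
(7, 3, 3)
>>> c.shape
(7, 3, 3)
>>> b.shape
(7, 3, 7, 11)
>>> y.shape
(3, 3, 11)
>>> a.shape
(7, 11)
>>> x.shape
(7, 11, 3)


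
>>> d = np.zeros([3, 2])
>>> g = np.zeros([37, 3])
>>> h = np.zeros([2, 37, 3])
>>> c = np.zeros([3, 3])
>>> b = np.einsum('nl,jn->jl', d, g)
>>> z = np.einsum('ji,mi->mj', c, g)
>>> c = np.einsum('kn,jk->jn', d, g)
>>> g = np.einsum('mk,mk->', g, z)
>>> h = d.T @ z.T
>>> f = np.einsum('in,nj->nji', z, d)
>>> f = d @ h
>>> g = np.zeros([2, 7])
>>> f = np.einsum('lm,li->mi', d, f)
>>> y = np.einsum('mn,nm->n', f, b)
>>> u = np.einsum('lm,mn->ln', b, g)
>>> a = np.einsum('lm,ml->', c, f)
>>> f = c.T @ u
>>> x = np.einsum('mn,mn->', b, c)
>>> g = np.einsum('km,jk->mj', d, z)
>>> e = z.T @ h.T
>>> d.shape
(3, 2)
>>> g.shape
(2, 37)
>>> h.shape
(2, 37)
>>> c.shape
(37, 2)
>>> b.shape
(37, 2)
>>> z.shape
(37, 3)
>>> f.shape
(2, 7)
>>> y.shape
(37,)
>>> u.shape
(37, 7)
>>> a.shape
()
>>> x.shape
()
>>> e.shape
(3, 2)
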